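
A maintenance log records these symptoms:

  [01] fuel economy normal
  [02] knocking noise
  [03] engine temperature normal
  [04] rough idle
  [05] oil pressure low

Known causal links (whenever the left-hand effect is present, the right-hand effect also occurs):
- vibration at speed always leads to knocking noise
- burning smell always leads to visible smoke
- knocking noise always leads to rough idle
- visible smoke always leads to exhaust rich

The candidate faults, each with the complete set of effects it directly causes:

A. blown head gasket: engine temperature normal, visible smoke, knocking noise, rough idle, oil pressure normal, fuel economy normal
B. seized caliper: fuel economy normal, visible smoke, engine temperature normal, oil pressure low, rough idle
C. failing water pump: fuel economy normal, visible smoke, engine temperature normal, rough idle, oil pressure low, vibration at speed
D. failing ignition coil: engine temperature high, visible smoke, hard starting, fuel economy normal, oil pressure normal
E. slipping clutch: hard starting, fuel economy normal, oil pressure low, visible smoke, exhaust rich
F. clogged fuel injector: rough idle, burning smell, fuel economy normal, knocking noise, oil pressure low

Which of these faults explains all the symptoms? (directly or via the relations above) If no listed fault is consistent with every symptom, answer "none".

C

For each candidate, compare predicted effects to what was observed:
(A) blown head gasket — fails on oil pressure low (predicts oil pressure normal, not oil pressure low)
(B) seized caliper — fuel economy normal match; knocking noise miss; engine temperature normal match; rough idle match; oil pressure low match
(C) failing water pump — fuel economy normal match; knocking noise match (by vibration at speed → knocking noise); engine temperature normal match; rough idle match; oil pressure low match
(D) failing ignition coil — fails on knocking noise, engine temperature normal, rough idle, oil pressure low (predicts engine temperature high, not engine temperature normal; predicts oil pressure normal, not oil pressure low)
(E) slipping clutch — fuel economy normal match; knocking noise miss; engine temperature normal miss; rough idle miss; oil pressure low match
(F) clogged fuel injector — fuel economy normal match; knocking noise match; engine temperature normal miss; rough idle match; oil pressure low match
(C) alone accounts for all the evidence.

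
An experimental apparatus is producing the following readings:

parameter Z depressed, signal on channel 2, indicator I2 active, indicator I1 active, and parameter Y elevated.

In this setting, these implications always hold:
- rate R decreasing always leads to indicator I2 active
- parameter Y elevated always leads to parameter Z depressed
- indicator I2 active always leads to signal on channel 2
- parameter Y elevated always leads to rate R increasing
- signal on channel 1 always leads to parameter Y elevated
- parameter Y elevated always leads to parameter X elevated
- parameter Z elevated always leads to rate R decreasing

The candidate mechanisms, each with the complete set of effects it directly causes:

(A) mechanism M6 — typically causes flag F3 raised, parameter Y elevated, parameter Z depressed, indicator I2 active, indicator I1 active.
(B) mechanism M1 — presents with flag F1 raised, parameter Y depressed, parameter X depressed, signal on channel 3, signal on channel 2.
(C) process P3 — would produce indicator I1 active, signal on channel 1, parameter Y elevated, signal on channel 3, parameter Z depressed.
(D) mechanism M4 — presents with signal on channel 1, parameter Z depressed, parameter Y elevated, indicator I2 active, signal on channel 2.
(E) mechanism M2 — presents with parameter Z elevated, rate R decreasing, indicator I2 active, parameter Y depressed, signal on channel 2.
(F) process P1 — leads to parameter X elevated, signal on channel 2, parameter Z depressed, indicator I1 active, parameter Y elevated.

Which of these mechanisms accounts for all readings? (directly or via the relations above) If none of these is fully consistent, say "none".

Testing each hypothesis:
(A) mechanism M6 — parameter Z depressed +; signal on channel 2 + (through indicator I2 active → signal on channel 2); indicator I2 active +; indicator I1 active +; parameter Y elevated +
(B) mechanism M1 — parameter Z depressed -; signal on channel 2 +; indicator I2 active -; indicator I1 active -; parameter Y elevated -
(C) process P3 — does not account for signal on channel 2, indicator I2 active
(D) mechanism M4 — does not account for indicator I1 active
(E) mechanism M2 — parameter Z depressed -; signal on channel 2 +; indicator I2 active +; indicator I1 active -; parameter Y elevated -
(F) process P1 — does not account for indicator I2 active
Only (A) is consistent with every observation.

A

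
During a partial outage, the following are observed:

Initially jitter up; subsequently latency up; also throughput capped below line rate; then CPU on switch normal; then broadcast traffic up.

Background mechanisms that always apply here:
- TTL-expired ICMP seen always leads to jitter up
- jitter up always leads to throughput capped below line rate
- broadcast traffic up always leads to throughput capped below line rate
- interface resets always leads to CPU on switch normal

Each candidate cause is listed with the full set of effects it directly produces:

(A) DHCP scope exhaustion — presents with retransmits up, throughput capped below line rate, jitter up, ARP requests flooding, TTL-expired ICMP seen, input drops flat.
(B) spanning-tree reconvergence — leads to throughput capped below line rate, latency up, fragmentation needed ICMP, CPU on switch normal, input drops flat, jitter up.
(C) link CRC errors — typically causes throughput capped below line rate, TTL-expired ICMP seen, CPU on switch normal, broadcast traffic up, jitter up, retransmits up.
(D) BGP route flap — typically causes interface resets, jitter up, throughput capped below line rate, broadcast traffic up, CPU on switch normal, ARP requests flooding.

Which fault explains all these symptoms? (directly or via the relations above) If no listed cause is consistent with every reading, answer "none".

Per-candidate check:
(A) DHCP scope exhaustion — jitter up yes; latency up NO; throughput capped below line rate yes; CPU on switch normal NO; broadcast traffic up NO
(B) spanning-tree reconvergence — does not account for broadcast traffic up
(C) link CRC errors — jitter up yes; latency up NO; throughput capped below line rate yes; CPU on switch normal yes; broadcast traffic up yes
(D) BGP route flap — does not account for latency up
None of the listed candidates fits everything.

none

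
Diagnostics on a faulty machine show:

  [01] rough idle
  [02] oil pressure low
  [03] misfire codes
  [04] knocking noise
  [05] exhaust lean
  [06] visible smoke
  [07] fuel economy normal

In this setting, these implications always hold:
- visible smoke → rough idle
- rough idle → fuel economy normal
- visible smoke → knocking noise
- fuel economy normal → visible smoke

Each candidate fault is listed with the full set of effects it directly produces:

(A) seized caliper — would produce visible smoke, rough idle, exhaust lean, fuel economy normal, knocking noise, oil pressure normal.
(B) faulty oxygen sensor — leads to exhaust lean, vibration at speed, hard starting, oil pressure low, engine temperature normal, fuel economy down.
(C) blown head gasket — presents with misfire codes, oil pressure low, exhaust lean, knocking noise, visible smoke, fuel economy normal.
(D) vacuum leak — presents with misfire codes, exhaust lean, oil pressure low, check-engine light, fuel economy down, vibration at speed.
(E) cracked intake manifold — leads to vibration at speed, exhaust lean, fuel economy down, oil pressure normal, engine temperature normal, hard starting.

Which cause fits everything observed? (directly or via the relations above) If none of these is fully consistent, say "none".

Per-candidate check:
(A) seized caliper — rough idle match; oil pressure low miss; misfire codes miss; knocking noise match; exhaust lean match; visible smoke match; fuel economy normal match
(B) faulty oxygen sensor — rough idle miss; oil pressure low match; misfire codes miss; knocking noise miss; exhaust lean match; visible smoke miss; fuel economy normal miss
(C) blown head gasket — rough idle match (through visible smoke → rough idle); oil pressure low match; misfire codes match; knocking noise match; exhaust lean match; visible smoke match; fuel economy normal match
(D) vacuum leak — fails on rough idle, knocking noise, visible smoke, fuel economy normal (predicts fuel economy down, not fuel economy normal)
(E) cracked intake manifold — rough idle miss; oil pressure low miss; misfire codes miss; knocking noise miss; exhaust lean match; visible smoke miss; fuel economy normal miss
(C) alone accounts for all the evidence.

C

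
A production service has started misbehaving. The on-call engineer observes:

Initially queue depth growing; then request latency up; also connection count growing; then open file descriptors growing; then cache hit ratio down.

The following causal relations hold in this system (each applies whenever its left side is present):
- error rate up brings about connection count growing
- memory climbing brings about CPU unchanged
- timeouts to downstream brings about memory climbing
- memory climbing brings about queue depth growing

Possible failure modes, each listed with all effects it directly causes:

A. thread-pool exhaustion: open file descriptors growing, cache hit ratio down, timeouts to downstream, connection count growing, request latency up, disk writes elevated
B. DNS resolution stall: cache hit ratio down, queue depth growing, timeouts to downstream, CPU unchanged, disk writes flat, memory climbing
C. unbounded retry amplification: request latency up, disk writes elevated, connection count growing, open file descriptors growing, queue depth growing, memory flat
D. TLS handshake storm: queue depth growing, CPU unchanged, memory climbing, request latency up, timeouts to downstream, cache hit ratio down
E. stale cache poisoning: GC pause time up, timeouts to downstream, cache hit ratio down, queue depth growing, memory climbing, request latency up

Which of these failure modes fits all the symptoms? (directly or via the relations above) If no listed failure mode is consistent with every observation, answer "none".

A

Checking each candidate against the observations:
(A) thread-pool exhaustion — accounts for every observation (queue depth growing via timeouts to downstream → memory climbing → queue depth growing)
(B) DNS resolution stall — queue depth growing match; request latency up miss; connection count growing miss; open file descriptors growing miss; cache hit ratio down match
(C) unbounded retry amplification — queue depth growing match; request latency up match; connection count growing match; open file descriptors growing match; cache hit ratio down miss
(D) TLS handshake storm — queue depth growing match; request latency up match; connection count growing miss; open file descriptors growing miss; cache hit ratio down match
(E) stale cache poisoning — does not account for connection count growing, open file descriptors growing
(A) alone accounts for all the evidence.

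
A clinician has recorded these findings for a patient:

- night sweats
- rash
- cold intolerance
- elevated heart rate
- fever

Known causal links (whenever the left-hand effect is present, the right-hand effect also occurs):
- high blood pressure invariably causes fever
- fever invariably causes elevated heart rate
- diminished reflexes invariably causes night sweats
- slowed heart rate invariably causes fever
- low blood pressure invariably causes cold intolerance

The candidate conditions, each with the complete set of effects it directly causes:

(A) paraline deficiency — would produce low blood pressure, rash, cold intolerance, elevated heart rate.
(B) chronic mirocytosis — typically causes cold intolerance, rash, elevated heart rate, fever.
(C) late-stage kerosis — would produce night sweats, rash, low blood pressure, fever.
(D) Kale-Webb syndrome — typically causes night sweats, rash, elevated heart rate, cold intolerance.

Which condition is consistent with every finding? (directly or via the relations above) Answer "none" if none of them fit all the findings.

C

Per-candidate check:
(A) paraline deficiency — does not account for night sweats, fever
(B) chronic mirocytosis — does not account for night sweats
(C) late-stage kerosis — accounts for every observation (cold intolerance via low blood pressure → cold intolerance)
(D) Kale-Webb syndrome — does not account for fever
Only (C) is consistent with every observation.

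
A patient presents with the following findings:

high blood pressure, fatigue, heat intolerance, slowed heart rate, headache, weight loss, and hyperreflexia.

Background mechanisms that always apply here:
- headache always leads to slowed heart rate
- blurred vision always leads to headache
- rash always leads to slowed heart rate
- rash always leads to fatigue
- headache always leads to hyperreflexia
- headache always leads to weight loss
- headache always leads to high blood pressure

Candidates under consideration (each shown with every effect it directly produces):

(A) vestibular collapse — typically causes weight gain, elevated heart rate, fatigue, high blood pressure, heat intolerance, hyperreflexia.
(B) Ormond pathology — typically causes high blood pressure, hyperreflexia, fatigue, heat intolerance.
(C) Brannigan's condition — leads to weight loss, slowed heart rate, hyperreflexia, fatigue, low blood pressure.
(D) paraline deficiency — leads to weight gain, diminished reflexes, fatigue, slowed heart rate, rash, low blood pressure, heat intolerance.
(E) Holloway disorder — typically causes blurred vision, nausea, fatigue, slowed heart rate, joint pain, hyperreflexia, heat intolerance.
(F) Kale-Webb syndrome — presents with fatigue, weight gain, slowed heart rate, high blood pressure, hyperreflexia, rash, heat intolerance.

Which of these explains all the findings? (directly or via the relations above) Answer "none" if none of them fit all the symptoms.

Per-candidate check:
(A) vestibular collapse — high blood pressure match; fatigue match; heat intolerance match; slowed heart rate miss; headache miss; weight loss miss; hyperreflexia match
(B) Ormond pathology — high blood pressure match; fatigue match; heat intolerance match; slowed heart rate miss; headache miss; weight loss miss; hyperreflexia match
(C) Brannigan's condition — fails on high blood pressure, heat intolerance, headache (predicts low blood pressure, not high blood pressure)
(D) paraline deficiency — high blood pressure miss; fatigue match; heat intolerance match; slowed heart rate match; headache miss; weight loss miss; hyperreflexia miss
(E) Holloway disorder — high blood pressure match (through blurred vision → headache → high blood pressure); fatigue match; heat intolerance match; slowed heart rate match; headache match (through blurred vision → headache); weight loss match (through blurred vision → headache → weight loss); hyperreflexia match
(F) Kale-Webb syndrome — fails on headache, weight loss (predicts weight gain, not weight loss)
Only (E) is consistent with every observation.

E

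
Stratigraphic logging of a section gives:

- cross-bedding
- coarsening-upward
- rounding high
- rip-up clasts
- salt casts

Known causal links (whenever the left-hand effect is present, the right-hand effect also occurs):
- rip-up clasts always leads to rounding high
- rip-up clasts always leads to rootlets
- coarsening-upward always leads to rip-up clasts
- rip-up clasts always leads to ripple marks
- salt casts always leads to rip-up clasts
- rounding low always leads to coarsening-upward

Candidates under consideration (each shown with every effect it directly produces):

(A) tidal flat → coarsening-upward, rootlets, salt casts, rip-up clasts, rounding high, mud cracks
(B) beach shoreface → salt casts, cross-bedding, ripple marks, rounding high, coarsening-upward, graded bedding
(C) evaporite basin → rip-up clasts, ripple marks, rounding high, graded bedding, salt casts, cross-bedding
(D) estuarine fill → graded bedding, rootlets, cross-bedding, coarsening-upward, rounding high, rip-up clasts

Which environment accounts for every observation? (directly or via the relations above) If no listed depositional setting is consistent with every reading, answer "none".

B

Checking each candidate against the observations:
(A) tidal flat — does not account for cross-bedding
(B) beach shoreface — cross-bedding ✓; coarsening-upward ✓; rounding high ✓; rip-up clasts ✓ (by salt casts → rip-up clasts); salt casts ✓
(C) evaporite basin — does not account for coarsening-upward
(D) estuarine fill — does not account for salt casts
(B) is the only candidate with no mismatches.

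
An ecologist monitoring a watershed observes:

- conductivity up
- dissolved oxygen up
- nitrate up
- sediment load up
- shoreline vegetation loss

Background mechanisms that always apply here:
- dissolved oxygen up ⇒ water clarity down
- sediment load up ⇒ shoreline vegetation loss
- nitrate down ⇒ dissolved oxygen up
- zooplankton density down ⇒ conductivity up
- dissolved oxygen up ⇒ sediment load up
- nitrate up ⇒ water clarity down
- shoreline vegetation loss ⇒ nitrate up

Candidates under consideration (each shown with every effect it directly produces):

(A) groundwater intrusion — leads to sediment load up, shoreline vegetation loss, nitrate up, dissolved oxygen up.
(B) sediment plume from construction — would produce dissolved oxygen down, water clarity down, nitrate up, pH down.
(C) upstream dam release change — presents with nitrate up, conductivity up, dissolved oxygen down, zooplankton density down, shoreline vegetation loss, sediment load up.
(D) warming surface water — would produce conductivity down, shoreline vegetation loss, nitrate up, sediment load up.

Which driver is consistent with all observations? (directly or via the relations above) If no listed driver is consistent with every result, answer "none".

Testing each hypothesis:
(A) groundwater intrusion — conductivity up miss; dissolved oxygen up match; nitrate up match; sediment load up match; shoreline vegetation loss match
(B) sediment plume from construction — conductivity up miss; dissolved oxygen up miss; nitrate up match; sediment load up miss; shoreline vegetation loss miss
(C) upstream dam release change — conductivity up match; dissolved oxygen up miss; nitrate up match; sediment load up match; shoreline vegetation loss match
(D) warming surface water — conductivity up miss; dissolved oxygen up miss; nitrate up match; sediment load up match; shoreline vegetation loss match
No candidate is consistent with all observations.

none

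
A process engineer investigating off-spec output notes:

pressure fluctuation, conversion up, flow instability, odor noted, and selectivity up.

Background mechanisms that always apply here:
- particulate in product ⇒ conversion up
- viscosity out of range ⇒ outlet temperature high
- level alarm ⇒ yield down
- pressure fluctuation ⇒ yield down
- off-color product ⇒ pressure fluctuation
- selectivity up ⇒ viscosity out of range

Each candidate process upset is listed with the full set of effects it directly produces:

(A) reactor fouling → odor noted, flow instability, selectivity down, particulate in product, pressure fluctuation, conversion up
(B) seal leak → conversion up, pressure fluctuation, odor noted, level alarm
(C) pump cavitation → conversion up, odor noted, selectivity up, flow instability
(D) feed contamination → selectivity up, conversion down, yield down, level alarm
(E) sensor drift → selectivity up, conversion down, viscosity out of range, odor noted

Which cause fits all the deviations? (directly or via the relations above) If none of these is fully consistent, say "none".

none

For each candidate, compare predicted effects to what was observed:
(A) reactor fouling — fails on selectivity up (predicts selectivity down, not selectivity up)
(B) seal leak — does not account for flow instability, selectivity up
(C) pump cavitation — does not account for pressure fluctuation
(D) feed contamination — fails on pressure fluctuation, conversion up, flow instability, odor noted (predicts conversion down, not conversion up)
(E) sensor drift — fails on pressure fluctuation, conversion up, flow instability (predicts conversion down, not conversion up)
None of the listed candidates fits everything.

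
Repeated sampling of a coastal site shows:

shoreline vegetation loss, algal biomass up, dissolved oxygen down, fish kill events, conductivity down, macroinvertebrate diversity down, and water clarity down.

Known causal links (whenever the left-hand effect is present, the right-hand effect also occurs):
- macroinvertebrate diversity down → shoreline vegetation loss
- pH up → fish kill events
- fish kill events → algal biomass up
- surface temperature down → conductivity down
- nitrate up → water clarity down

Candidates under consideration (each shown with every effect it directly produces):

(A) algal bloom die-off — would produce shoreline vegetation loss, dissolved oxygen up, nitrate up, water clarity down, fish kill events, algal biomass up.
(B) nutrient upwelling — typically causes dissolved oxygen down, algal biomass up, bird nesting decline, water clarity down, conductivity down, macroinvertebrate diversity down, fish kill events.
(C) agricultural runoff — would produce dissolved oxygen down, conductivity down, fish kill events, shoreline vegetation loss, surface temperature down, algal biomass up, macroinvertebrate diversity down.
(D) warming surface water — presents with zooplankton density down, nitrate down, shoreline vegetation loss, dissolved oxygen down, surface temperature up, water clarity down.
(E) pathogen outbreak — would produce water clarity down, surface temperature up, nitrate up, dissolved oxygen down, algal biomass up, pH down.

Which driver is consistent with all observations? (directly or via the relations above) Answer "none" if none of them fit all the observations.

B

Per-candidate check:
(A) algal bloom die-off — shoreline vegetation loss ✓; algal biomass up ✓; dissolved oxygen down ✗; fish kill events ✓; conductivity down ✗; macroinvertebrate diversity down ✗; water clarity down ✓
(B) nutrient upwelling — shoreline vegetation loss ✓ (via macroinvertebrate diversity down → shoreline vegetation loss); algal biomass up ✓; dissolved oxygen down ✓; fish kill events ✓; conductivity down ✓; macroinvertebrate diversity down ✓; water clarity down ✓
(C) agricultural runoff — shoreline vegetation loss ✓; algal biomass up ✓; dissolved oxygen down ✓; fish kill events ✓; conductivity down ✓; macroinvertebrate diversity down ✓; water clarity down ✗
(D) warming surface water — shoreline vegetation loss ✓; algal biomass up ✗; dissolved oxygen down ✓; fish kill events ✗; conductivity down ✗; macroinvertebrate diversity down ✗; water clarity down ✓
(E) pathogen outbreak — shoreline vegetation loss ✗; algal biomass up ✓; dissolved oxygen down ✓; fish kill events ✗; conductivity down ✗; macroinvertebrate diversity down ✗; water clarity down ✓
Only (B) is consistent with every observation.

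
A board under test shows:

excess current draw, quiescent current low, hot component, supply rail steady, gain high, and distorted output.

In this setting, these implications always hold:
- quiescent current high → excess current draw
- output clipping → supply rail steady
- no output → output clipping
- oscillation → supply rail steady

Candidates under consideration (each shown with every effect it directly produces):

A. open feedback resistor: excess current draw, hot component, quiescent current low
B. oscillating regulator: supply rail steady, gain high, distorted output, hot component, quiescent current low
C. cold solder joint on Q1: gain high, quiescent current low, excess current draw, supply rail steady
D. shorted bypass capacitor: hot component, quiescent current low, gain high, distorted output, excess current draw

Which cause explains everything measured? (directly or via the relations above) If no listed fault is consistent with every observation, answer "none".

Testing each hypothesis:
(A) open feedback resistor — excess current draw +; quiescent current low +; hot component +; supply rail steady -; gain high -; distorted output -
(B) oscillating regulator — does not account for excess current draw
(C) cold solder joint on Q1 — excess current draw +; quiescent current low +; hot component -; supply rail steady +; gain high +; distorted output -
(D) shorted bypass capacitor — excess current draw +; quiescent current low +; hot component +; supply rail steady -; gain high +; distorted output +
None of the listed candidates fits everything.

none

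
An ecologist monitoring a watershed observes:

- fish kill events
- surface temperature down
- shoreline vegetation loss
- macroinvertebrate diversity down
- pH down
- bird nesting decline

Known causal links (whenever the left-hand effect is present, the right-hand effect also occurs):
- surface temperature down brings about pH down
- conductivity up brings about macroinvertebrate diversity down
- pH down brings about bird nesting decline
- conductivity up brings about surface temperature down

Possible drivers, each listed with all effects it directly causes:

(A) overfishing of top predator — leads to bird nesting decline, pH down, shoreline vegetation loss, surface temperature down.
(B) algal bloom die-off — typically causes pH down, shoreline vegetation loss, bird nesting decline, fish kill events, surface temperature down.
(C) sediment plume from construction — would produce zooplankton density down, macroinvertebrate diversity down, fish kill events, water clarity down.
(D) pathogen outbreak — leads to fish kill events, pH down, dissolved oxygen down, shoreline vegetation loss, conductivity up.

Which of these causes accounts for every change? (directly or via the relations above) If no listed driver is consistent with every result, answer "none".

D

Testing each hypothesis:
(A) overfishing of top predator — does not account for fish kill events, macroinvertebrate diversity down
(B) algal bloom die-off — fish kill events match; surface temperature down match; shoreline vegetation loss match; macroinvertebrate diversity down miss; pH down match; bird nesting decline match
(C) sediment plume from construction — does not account for surface temperature down, shoreline vegetation loss, pH down, bird nesting decline
(D) pathogen outbreak — fish kill events match; surface temperature down match (through conductivity up → surface temperature down); shoreline vegetation loss match; macroinvertebrate diversity down match (through conductivity up → macroinvertebrate diversity down); pH down match; bird nesting decline match (through pH down → bird nesting decline)
(D) is the only candidate with no mismatches.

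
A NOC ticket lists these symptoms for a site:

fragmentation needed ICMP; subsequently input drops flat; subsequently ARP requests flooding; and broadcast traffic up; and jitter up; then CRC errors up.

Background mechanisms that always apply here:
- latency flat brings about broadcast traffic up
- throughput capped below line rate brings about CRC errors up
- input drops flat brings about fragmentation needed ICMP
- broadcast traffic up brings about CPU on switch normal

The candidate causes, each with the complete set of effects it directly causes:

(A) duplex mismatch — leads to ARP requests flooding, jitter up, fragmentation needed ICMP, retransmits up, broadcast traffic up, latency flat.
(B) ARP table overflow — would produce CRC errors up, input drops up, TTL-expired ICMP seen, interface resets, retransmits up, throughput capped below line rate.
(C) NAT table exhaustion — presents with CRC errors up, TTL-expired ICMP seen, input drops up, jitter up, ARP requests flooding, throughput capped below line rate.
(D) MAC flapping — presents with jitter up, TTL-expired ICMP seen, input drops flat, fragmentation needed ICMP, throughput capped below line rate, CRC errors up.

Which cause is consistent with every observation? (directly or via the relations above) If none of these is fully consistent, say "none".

Checking each candidate against the observations:
(A) duplex mismatch — fragmentation needed ICMP ✓; input drops flat ✗; ARP requests flooding ✓; broadcast traffic up ✓; jitter up ✓; CRC errors up ✗
(B) ARP table overflow — fragmentation needed ICMP ✗; input drops flat ✗; ARP requests flooding ✗; broadcast traffic up ✗; jitter up ✗; CRC errors up ✓
(C) NAT table exhaustion — fragmentation needed ICMP ✗; input drops flat ✗; ARP requests flooding ✓; broadcast traffic up ✗; jitter up ✓; CRC errors up ✓
(D) MAC flapping — fragmentation needed ICMP ✓; input drops flat ✓; ARP requests flooding ✗; broadcast traffic up ✗; jitter up ✓; CRC errors up ✓
No candidate is consistent with all observations.

none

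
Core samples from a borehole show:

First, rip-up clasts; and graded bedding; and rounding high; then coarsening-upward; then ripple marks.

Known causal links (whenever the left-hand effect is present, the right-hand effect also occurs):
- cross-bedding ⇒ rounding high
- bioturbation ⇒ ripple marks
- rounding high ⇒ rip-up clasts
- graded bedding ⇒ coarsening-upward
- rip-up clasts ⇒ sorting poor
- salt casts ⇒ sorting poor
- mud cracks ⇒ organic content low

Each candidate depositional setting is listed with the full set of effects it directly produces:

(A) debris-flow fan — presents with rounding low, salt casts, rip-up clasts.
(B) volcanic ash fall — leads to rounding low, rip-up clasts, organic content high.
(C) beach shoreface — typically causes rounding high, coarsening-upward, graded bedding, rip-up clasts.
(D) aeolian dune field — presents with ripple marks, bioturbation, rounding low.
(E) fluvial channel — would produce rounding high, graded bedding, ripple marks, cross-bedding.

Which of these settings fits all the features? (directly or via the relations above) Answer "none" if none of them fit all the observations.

For each candidate, compare predicted effects to what was observed:
(A) debris-flow fan — fails on graded bedding, rounding high, coarsening-upward, ripple marks (predicts rounding low, not rounding high)
(B) volcanic ash fall — fails on graded bedding, rounding high, coarsening-upward, ripple marks (predicts rounding low, not rounding high)
(C) beach shoreface — rip-up clasts +; graded bedding +; rounding high +; coarsening-upward +; ripple marks -
(D) aeolian dune field — fails on rip-up clasts, graded bedding, rounding high, coarsening-upward (predicts rounding low, not rounding high)
(E) fluvial channel — accounts for every observation (rip-up clasts by rounding high → rip-up clasts)
(E) is the only candidate with no mismatches.

E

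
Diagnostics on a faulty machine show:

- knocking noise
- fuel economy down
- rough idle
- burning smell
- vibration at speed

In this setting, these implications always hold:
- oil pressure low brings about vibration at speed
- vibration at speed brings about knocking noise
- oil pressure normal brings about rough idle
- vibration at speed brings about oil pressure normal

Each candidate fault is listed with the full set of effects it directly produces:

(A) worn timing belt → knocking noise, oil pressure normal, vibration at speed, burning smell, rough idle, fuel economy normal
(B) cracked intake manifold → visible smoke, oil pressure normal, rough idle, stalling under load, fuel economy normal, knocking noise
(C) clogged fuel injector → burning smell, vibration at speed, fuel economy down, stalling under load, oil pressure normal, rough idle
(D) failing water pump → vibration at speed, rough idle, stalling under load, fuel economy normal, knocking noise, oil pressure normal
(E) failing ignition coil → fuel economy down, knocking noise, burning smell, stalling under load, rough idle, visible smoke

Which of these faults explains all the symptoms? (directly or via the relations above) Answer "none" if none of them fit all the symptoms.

C

Testing each hypothesis:
(A) worn timing belt — knocking noise yes; fuel economy down NO; rough idle yes; burning smell yes; vibration at speed yes
(B) cracked intake manifold — fails on fuel economy down, burning smell, vibration at speed (predicts fuel economy normal, not fuel economy down)
(C) clogged fuel injector — knocking noise yes (by vibration at speed → knocking noise); fuel economy down yes; rough idle yes; burning smell yes; vibration at speed yes
(D) failing water pump — knocking noise yes; fuel economy down NO; rough idle yes; burning smell NO; vibration at speed yes
(E) failing ignition coil — does not account for vibration at speed
Only (C) is consistent with every observation.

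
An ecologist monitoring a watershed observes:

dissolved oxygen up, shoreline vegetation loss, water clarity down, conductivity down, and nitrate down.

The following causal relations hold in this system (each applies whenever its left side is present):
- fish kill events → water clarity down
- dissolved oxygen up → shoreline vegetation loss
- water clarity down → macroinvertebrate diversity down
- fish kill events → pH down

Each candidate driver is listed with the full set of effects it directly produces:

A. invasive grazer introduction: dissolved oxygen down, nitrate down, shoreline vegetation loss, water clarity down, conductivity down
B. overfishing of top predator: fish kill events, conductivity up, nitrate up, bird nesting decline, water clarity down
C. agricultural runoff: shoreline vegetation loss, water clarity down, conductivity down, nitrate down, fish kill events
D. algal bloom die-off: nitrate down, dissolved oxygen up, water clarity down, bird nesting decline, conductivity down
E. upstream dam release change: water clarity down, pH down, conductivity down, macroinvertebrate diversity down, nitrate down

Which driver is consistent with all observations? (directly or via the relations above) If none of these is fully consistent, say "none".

Testing each hypothesis:
(A) invasive grazer introduction — fails on dissolved oxygen up (predicts dissolved oxygen down, not dissolved oxygen up)
(B) overfishing of top predator — fails on dissolved oxygen up, shoreline vegetation loss, conductivity down, nitrate down (predicts conductivity up, not conductivity down; predicts nitrate up, not nitrate down)
(C) agricultural runoff — does not account for dissolved oxygen up
(D) algal bloom die-off — dissolved oxygen up match; shoreline vegetation loss match (via dissolved oxygen up → shoreline vegetation loss); water clarity down match; conductivity down match; nitrate down match
(E) upstream dam release change — does not account for dissolved oxygen up, shoreline vegetation loss
(D) alone accounts for all the evidence.

D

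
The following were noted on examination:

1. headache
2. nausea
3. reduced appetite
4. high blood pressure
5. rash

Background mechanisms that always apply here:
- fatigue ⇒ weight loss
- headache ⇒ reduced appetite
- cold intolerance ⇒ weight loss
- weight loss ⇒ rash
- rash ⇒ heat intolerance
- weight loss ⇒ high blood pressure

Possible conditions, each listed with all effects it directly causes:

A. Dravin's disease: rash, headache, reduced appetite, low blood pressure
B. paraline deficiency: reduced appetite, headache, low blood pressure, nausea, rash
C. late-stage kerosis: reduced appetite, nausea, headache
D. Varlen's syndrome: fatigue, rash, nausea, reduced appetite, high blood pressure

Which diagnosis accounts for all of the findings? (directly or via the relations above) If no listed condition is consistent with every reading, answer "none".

Testing each hypothesis:
(A) Dravin's disease — fails on nausea, high blood pressure (predicts low blood pressure, not high blood pressure)
(B) paraline deficiency — headache +; nausea +; reduced appetite +; high blood pressure -; rash +
(C) late-stage kerosis — does not account for high blood pressure, rash
(D) Varlen's syndrome — headache -; nausea +; reduced appetite +; high blood pressure +; rash +
No candidate is consistent with all observations.

none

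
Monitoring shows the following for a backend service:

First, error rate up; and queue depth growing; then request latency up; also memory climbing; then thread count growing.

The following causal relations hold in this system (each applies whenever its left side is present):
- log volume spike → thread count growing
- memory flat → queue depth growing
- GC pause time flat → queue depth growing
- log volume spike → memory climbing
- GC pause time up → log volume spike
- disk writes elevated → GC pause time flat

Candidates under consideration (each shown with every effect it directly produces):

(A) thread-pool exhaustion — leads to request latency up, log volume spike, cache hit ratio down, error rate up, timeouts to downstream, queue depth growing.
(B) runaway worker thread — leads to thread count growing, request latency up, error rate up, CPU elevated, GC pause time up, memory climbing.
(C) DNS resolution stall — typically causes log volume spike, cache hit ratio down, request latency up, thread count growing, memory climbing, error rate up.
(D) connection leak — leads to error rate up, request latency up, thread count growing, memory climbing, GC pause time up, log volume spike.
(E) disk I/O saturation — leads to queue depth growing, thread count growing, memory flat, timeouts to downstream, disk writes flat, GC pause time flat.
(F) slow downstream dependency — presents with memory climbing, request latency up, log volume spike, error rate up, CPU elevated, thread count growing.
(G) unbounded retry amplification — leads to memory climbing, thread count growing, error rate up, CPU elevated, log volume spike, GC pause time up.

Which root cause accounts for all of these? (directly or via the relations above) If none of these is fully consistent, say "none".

A

Checking each candidate against the observations:
(A) thread-pool exhaustion — accounts for every observation (memory climbing through log volume spike → memory climbing)
(B) runaway worker thread — error rate up ✓; queue depth growing ✗; request latency up ✓; memory climbing ✓; thread count growing ✓
(C) DNS resolution stall — error rate up ✓; queue depth growing ✗; request latency up ✓; memory climbing ✓; thread count growing ✓
(D) connection leak — error rate up ✓; queue depth growing ✗; request latency up ✓; memory climbing ✓; thread count growing ✓
(E) disk I/O saturation — fails on error rate up, request latency up, memory climbing (predicts memory flat, not memory climbing)
(F) slow downstream dependency — does not account for queue depth growing
(G) unbounded retry amplification — error rate up ✓; queue depth growing ✗; request latency up ✗; memory climbing ✓; thread count growing ✓
(A) is the only candidate with no mismatches.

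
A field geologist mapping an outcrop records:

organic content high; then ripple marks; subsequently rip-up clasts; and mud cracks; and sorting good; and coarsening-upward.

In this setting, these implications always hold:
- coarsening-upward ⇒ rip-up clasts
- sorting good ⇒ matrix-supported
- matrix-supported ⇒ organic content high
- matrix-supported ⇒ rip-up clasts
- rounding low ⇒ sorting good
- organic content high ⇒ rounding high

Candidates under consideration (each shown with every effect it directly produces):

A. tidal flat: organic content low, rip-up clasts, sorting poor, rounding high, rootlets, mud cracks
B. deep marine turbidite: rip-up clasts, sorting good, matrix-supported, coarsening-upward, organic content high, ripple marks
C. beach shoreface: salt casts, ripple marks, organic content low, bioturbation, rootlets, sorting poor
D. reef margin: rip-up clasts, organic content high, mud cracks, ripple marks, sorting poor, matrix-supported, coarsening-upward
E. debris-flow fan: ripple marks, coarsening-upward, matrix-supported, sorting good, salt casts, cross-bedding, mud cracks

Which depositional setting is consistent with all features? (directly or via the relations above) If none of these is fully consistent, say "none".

E

Per-candidate check:
(A) tidal flat — organic content high miss; ripple marks miss; rip-up clasts match; mud cracks match; sorting good miss; coarsening-upward miss
(B) deep marine turbidite — does not account for mud cracks
(C) beach shoreface — fails on organic content high, rip-up clasts, mud cracks, sorting good, coarsening-upward (predicts organic content low, not organic content high; predicts sorting poor, not sorting good)
(D) reef margin — organic content high match; ripple marks match; rip-up clasts match; mud cracks match; sorting good miss; coarsening-upward match
(E) debris-flow fan — accounts for every observation (organic content high via matrix-supported → organic content high)
(E) alone accounts for all the evidence.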